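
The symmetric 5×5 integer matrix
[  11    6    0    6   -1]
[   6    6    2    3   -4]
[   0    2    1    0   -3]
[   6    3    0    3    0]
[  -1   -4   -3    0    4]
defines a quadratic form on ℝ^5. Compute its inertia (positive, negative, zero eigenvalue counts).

step 0: pivot 11 → sign +
step 1: pivot 30/11 → sign +
step 2: pivot -7/15 → sign −
step 3: pivot -3/14 → sign −
step 4: row/col 4 already zero → sign 0
signature = (2, 2, 1)

Answer: (2, 2, 1)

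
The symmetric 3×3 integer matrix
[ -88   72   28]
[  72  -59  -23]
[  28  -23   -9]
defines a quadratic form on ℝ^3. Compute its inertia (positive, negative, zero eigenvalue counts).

Answer: (0, 2, 1)

Derivation:
step 0: pivot -88 → sign −
step 1: pivot -1/11 → sign −
step 2: row/col 2 already zero → sign 0
signature = (0, 2, 1)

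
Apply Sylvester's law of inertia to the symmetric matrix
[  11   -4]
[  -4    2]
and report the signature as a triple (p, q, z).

Answer: (2, 0, 0)

Derivation:
step 0: pivot 11 → sign +
step 1: pivot 6/11 → sign +
signature = (2, 0, 0)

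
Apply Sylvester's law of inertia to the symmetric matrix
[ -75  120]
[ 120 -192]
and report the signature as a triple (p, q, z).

step 0: pivot -75 → sign −
step 1: row/col 1 already zero → sign 0
signature = (0, 1, 1)

Answer: (0, 1, 1)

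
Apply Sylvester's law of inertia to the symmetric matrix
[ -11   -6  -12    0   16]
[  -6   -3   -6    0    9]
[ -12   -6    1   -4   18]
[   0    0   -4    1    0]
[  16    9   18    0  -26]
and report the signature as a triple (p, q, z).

Answer: (2, 3, 0)

Derivation:
step 0: pivot -11 → sign −
step 1: pivot 3/11 → sign +
step 2: pivot 13 → sign +
step 3: pivot -3/13 → sign −
step 4: pivot -3 → sign −
signature = (2, 3, 0)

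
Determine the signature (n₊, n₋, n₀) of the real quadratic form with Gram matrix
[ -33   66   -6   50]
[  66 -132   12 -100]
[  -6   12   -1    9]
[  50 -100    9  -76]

Answer: (1, 2, 1)

Derivation:
step 0: pivot -33 → sign −
step 1: pivot 1/11 → sign +
step 2: pivot -1/3 → sign −
step 3: row/col 3 already zero → sign 0
signature = (1, 2, 1)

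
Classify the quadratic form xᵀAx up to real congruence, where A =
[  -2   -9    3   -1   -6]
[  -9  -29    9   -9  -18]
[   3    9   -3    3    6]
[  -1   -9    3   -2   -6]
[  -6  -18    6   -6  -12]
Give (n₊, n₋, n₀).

Answer: (1, 3, 1)

Derivation:
step 0: pivot -2 → sign −
step 1: pivot 23/2 → sign +
step 2: pivot -6/23 → sign −
step 3: pivot -3 → sign −
step 4: row/col 4 already zero → sign 0
signature = (1, 3, 1)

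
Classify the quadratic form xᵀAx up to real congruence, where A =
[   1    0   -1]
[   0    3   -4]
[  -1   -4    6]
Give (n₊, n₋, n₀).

Answer: (2, 1, 0)

Derivation:
step 0: pivot 1 → sign +
step 1: pivot 3 → sign +
step 2: pivot -1/3 → sign −
signature = (2, 1, 0)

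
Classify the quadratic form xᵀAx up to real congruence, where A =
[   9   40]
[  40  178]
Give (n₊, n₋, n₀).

step 0: pivot 9 → sign +
step 1: pivot 2/9 → sign +
signature = (2, 0, 0)

Answer: (2, 0, 0)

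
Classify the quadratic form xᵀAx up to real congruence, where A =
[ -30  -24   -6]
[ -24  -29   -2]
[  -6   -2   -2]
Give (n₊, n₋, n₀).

Answer: (0, 2, 1)

Derivation:
step 0: pivot -30 → sign −
step 1: pivot -49/5 → sign −
step 2: row/col 2 already zero → sign 0
signature = (0, 2, 1)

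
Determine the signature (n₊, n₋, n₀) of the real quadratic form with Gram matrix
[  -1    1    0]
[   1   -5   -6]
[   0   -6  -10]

Answer: (0, 3, 0)

Derivation:
step 0: pivot -1 → sign −
step 1: pivot -4 → sign −
step 2: pivot -1 → sign −
signature = (0, 3, 0)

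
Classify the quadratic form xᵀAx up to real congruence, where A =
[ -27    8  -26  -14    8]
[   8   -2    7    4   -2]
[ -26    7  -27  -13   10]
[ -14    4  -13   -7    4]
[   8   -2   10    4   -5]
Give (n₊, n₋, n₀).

Answer: (2, 3, 0)

Derivation:
step 0: pivot -27 → sign −
step 1: pivot 10/27 → sign +
step 2: pivot -33/10 → sign −
step 3: pivot 7/33 → sign +
step 4: pivot -3/7 → sign −
signature = (2, 3, 0)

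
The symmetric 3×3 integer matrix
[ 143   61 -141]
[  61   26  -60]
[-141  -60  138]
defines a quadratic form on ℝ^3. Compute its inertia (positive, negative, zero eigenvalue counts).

Answer: (1, 1, 1)

Derivation:
step 0: pivot 143 → sign +
step 1: pivot -3/143 → sign −
step 2: row/col 2 already zero → sign 0
signature = (1, 1, 1)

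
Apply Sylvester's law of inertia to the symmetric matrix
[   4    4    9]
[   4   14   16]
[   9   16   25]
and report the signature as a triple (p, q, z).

Answer: (2, 1, 0)

Derivation:
step 0: pivot 4 → sign +
step 1: pivot 10 → sign +
step 2: pivot -3/20 → sign −
signature = (2, 1, 0)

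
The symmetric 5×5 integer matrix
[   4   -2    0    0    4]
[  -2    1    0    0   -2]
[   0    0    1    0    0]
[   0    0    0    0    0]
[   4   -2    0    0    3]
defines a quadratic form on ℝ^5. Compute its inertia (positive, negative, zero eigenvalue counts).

Answer: (2, 1, 2)

Derivation:
step 0: pivot 4 → sign +
step 1: pivot 1 → sign +
step 2: pivot -1 → sign −
step 3: row/col 3 already zero → sign 0
step 4: row/col 4 already zero → sign 0
signature = (2, 1, 2)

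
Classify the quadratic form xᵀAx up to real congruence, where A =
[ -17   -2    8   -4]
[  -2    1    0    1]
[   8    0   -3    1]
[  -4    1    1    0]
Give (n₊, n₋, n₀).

step 0: pivot -17 → sign −
step 1: pivot 21/17 → sign +
step 2: pivot 1/21 → sign +
step 3: pivot -2 → sign −
signature = (2, 2, 0)

Answer: (2, 2, 0)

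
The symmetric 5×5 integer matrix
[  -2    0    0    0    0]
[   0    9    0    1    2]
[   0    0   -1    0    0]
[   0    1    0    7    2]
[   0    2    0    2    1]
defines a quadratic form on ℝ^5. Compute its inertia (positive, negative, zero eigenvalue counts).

Answer: (3, 2, 0)

Derivation:
step 0: pivot -2 → sign −
step 1: pivot 9 → sign +
step 2: pivot -1 → sign −
step 3: pivot 62/9 → sign +
step 4: pivot 3/31 → sign +
signature = (3, 2, 0)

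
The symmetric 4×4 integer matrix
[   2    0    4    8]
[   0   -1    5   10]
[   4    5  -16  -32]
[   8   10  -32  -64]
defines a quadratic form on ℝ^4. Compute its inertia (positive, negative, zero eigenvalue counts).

Answer: (2, 1, 1)

Derivation:
step 0: pivot 2 → sign +
step 1: pivot -1 → sign −
step 2: pivot 1 → sign +
step 3: row/col 3 already zero → sign 0
signature = (2, 1, 1)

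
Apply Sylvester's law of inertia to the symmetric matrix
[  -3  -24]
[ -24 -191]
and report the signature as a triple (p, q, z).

Answer: (1, 1, 0)

Derivation:
step 0: pivot -3 → sign −
step 1: pivot 1 → sign +
signature = (1, 1, 0)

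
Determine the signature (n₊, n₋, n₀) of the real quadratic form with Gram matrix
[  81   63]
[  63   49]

Answer: (1, 0, 1)

Derivation:
step 0: pivot 81 → sign +
step 1: row/col 1 already zero → sign 0
signature = (1, 0, 1)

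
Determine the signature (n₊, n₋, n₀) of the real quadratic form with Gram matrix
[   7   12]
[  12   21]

Answer: (2, 0, 0)

Derivation:
step 0: pivot 7 → sign +
step 1: pivot 3/7 → sign +
signature = (2, 0, 0)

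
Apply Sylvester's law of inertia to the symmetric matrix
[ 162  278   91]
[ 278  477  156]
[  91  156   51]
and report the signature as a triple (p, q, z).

step 0: pivot 162 → sign +
step 1: pivot -5/81 → sign −
step 2: pivot 3/10 → sign +
signature = (2, 1, 0)

Answer: (2, 1, 0)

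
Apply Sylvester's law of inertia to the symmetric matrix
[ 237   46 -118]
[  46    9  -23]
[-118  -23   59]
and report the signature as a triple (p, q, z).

step 0: pivot 237 → sign +
step 1: pivot 17/237 → sign +
step 2: pivot 2/17 → sign +
signature = (3, 0, 0)

Answer: (3, 0, 0)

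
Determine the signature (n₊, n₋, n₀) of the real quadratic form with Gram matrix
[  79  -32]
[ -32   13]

Answer: (2, 0, 0)

Derivation:
step 0: pivot 79 → sign +
step 1: pivot 3/79 → sign +
signature = (2, 0, 0)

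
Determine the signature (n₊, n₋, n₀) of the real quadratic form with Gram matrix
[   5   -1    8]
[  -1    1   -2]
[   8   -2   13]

step 0: pivot 5 → sign +
step 1: pivot 4/5 → sign +
step 2: row/col 2 already zero → sign 0
signature = (2, 0, 1)

Answer: (2, 0, 1)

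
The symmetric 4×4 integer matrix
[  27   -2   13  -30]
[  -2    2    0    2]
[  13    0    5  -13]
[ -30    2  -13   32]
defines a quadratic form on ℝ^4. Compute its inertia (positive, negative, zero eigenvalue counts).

Answer: (3, 1, 0)

Derivation:
step 0: pivot 27 → sign +
step 1: pivot 50/27 → sign +
step 2: pivot -44/25 → sign −
step 3: pivot 1/44 → sign +
signature = (3, 1, 0)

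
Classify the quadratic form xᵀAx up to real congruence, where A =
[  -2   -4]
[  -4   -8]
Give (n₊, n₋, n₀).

Answer: (0, 1, 1)

Derivation:
step 0: pivot -2 → sign −
step 1: row/col 1 already zero → sign 0
signature = (0, 1, 1)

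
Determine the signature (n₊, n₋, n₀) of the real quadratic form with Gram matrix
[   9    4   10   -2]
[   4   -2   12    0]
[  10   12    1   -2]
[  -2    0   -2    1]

Answer: (2, 2, 0)

Derivation:
step 0: pivot 9 → sign +
step 1: pivot -34/9 → sign −
step 2: pivot 5 → sign +
step 3: pivot -3/85 → sign −
signature = (2, 2, 0)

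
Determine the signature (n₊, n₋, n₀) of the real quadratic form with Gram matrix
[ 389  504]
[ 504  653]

Answer: (2, 0, 0)

Derivation:
step 0: pivot 389 → sign +
step 1: pivot 1/389 → sign +
signature = (2, 0, 0)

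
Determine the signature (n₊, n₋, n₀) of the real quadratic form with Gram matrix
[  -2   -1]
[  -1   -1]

Answer: (0, 2, 0)

Derivation:
step 0: pivot -2 → sign −
step 1: pivot -1/2 → sign −
signature = (0, 2, 0)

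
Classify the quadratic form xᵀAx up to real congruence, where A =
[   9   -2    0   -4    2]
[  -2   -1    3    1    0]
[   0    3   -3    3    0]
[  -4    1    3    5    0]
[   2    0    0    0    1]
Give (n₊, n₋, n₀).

Answer: (3, 1, 1)

Derivation:
step 0: pivot 9 → sign +
step 1: pivot -13/9 → sign −
step 2: pivot 42/13 → sign +
step 3: pivot 3/7 → sign +
step 4: row/col 4 already zero → sign 0
signature = (3, 1, 1)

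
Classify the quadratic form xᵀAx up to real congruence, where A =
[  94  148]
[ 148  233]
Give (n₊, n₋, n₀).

step 0: pivot 94 → sign +
step 1: pivot -1/47 → sign −
signature = (1, 1, 0)

Answer: (1, 1, 0)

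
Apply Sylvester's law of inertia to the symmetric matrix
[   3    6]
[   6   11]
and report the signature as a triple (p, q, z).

Answer: (1, 1, 0)

Derivation:
step 0: pivot 3 → sign +
step 1: pivot -1 → sign −
signature = (1, 1, 0)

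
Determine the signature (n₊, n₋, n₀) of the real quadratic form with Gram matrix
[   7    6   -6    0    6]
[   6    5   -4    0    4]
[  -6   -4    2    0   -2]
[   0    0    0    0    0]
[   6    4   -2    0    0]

step 0: pivot 7 → sign +
step 1: pivot -1/7 → sign −
step 2: pivot 6 → sign +
step 3: pivot -2 → sign −
step 4: row/col 4 already zero → sign 0
signature = (2, 2, 1)

Answer: (2, 2, 1)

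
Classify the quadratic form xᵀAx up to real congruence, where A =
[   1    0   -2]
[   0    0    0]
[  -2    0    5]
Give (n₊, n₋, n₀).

step 0: pivot 1 → sign +
step 1: pivot 1 → sign +
step 2: row/col 2 already zero → sign 0
signature = (2, 0, 1)

Answer: (2, 0, 1)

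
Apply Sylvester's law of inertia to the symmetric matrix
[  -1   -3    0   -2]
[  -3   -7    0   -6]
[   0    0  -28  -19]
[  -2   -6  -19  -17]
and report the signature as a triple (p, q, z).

step 0: pivot -1 → sign −
step 1: pivot 2 → sign +
step 2: pivot -28 → sign −
step 3: pivot -3/28 → sign −
signature = (1, 3, 0)

Answer: (1, 3, 0)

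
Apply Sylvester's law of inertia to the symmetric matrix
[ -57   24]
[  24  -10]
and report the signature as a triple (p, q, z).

Answer: (1, 1, 0)

Derivation:
step 0: pivot -57 → sign −
step 1: pivot 2/19 → sign +
signature = (1, 1, 0)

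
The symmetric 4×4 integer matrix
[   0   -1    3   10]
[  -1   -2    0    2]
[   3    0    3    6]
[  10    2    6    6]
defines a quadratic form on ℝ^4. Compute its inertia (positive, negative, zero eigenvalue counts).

Answer: (1, 3, 0)

Derivation:
step 0: pivot -2 → sign −
step 1: pivot 1/2 → sign +
step 2: pivot -15 → sign −
step 3: pivot -2/5 → sign −
signature = (1, 3, 0)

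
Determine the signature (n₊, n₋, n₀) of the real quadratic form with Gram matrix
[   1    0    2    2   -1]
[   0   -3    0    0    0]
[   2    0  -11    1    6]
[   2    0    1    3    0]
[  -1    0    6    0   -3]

Answer: (2, 3, 0)

Derivation:
step 0: pivot 1 → sign +
step 1: pivot -3 → sign −
step 2: pivot -15 → sign −
step 3: pivot -2/5 → sign −
step 4: pivot 2/3 → sign +
signature = (2, 3, 0)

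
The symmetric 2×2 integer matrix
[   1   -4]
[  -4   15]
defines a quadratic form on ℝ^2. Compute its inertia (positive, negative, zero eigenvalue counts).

Answer: (1, 1, 0)

Derivation:
step 0: pivot 1 → sign +
step 1: pivot -1 → sign −
signature = (1, 1, 0)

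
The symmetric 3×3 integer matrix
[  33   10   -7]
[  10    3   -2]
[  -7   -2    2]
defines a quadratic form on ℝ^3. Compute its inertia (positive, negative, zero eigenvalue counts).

Answer: (2, 1, 0)

Derivation:
step 0: pivot 33 → sign +
step 1: pivot -1/33 → sign −
step 2: pivot 1 → sign +
signature = (2, 1, 0)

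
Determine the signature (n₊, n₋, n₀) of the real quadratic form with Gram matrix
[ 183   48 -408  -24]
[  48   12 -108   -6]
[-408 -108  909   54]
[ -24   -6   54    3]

step 0: pivot 183 → sign +
step 1: pivot -36/61 → sign −
step 2: pivot 1 → sign +
step 3: row/col 3 already zero → sign 0
signature = (2, 1, 1)

Answer: (2, 1, 1)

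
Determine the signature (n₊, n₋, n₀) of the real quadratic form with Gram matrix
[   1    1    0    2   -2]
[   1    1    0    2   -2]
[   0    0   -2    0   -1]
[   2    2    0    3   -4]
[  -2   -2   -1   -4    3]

Answer: (1, 3, 1)

Derivation:
step 0: pivot 1 → sign +
step 1: pivot -2 → sign −
step 2: pivot -1 → sign −
step 3: pivot -1/2 → sign −
step 4: row/col 4 already zero → sign 0
signature = (1, 3, 1)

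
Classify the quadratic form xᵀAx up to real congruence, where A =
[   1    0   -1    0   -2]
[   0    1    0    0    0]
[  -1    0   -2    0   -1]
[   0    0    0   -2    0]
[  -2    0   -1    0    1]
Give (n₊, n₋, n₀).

step 0: pivot 1 → sign +
step 1: pivot 1 → sign +
step 2: pivot -3 → sign −
step 3: pivot -2 → sign −
step 4: row/col 4 already zero → sign 0
signature = (2, 2, 1)

Answer: (2, 2, 1)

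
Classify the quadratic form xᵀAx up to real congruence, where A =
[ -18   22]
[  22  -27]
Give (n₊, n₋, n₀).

step 0: pivot -18 → sign −
step 1: pivot -1/9 → sign −
signature = (0, 2, 0)

Answer: (0, 2, 0)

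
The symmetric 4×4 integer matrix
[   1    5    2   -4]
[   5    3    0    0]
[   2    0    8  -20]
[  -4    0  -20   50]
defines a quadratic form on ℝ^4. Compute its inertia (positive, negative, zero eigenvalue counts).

Answer: (3, 1, 0)

Derivation:
step 0: pivot 1 → sign +
step 1: pivot -22 → sign −
step 2: pivot 94/11 → sign +
step 3: pivot 6/47 → sign +
signature = (3, 1, 0)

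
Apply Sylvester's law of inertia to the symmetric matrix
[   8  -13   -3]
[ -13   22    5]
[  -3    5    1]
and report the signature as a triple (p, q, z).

step 0: pivot 8 → sign +
step 1: pivot 7/8 → sign +
step 2: pivot -1/7 → sign −
signature = (2, 1, 0)

Answer: (2, 1, 0)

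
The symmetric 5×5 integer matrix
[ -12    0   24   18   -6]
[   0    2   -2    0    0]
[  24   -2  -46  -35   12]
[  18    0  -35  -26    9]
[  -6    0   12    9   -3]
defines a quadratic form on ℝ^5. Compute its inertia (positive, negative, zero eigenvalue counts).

Answer: (2, 2, 1)

Derivation:
step 0: pivot -12 → sign −
step 1: pivot 2 → sign +
step 2: pivot 1 → sign +
step 3: pivot -1 → sign −
step 4: row/col 4 already zero → sign 0
signature = (2, 2, 1)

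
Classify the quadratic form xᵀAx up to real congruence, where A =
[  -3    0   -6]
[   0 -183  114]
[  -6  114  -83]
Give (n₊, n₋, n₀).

Answer: (1, 2, 0)

Derivation:
step 0: pivot -3 → sign −
step 1: pivot -183 → sign −
step 2: pivot 1/61 → sign +
signature = (1, 2, 0)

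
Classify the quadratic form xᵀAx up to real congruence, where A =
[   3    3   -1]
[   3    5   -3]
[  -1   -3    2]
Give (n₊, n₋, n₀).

Answer: (2, 1, 0)

Derivation:
step 0: pivot 3 → sign +
step 1: pivot 2 → sign +
step 2: pivot -1/3 → sign −
signature = (2, 1, 0)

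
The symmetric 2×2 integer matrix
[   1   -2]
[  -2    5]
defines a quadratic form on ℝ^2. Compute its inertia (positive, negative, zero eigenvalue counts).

Answer: (2, 0, 0)

Derivation:
step 0: pivot 1 → sign +
step 1: pivot 1 → sign +
signature = (2, 0, 0)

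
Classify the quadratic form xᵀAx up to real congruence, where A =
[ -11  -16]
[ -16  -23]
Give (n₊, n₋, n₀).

step 0: pivot -11 → sign −
step 1: pivot 3/11 → sign +
signature = (1, 1, 0)

Answer: (1, 1, 0)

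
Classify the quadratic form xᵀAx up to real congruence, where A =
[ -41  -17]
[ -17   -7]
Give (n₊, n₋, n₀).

Answer: (1, 1, 0)

Derivation:
step 0: pivot -41 → sign −
step 1: pivot 2/41 → sign +
signature = (1, 1, 0)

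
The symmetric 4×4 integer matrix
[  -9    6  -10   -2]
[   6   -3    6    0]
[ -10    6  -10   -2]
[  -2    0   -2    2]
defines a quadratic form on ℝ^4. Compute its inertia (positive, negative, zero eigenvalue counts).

step 0: pivot -9 → sign −
step 1: pivot 1 → sign +
step 2: pivot 2/3 → sign +
step 3: row/col 3 already zero → sign 0
signature = (2, 1, 1)

Answer: (2, 1, 1)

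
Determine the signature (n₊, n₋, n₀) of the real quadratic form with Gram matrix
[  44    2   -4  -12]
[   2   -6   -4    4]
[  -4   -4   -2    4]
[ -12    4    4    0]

step 0: pivot 44 → sign +
step 1: pivot -67/11 → sign −
step 2: pivot 2/67 → sign +
step 3: row/col 3 already zero → sign 0
signature = (2, 1, 1)

Answer: (2, 1, 1)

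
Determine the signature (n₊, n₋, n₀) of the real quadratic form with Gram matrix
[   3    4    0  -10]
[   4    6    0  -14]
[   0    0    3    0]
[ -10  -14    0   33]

step 0: pivot 3 → sign +
step 1: pivot 2/3 → sign +
step 2: pivot 3 → sign +
step 3: pivot -1 → sign −
signature = (3, 1, 0)

Answer: (3, 1, 0)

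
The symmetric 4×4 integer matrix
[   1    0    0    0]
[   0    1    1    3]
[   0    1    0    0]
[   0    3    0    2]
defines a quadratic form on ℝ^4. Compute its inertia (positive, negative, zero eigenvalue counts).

Answer: (3, 1, 0)

Derivation:
step 0: pivot 1 → sign +
step 1: pivot 1 → sign +
step 2: pivot -1 → sign −
step 3: pivot 2 → sign +
signature = (3, 1, 0)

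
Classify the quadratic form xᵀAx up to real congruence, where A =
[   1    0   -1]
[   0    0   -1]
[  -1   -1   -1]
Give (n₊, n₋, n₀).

step 0: pivot 1 → sign +
step 1: pivot -2 → sign −
step 2: pivot 1/2 → sign +
signature = (2, 1, 0)

Answer: (2, 1, 0)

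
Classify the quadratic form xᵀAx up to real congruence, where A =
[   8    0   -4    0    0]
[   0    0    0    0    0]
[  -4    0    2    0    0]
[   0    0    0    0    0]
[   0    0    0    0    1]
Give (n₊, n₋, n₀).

Answer: (2, 0, 3)

Derivation:
step 0: pivot 8 → sign +
step 1: pivot 1 → sign +
step 2: row/col 2 already zero → sign 0
step 3: row/col 3 already zero → sign 0
step 4: row/col 4 already zero → sign 0
signature = (2, 0, 3)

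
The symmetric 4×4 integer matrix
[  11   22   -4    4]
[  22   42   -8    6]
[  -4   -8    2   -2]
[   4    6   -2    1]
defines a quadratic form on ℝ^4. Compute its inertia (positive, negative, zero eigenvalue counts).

step 0: pivot 11 → sign +
step 1: pivot -2 → sign −
step 2: pivot 6/11 → sign +
step 3: pivot 1 → sign +
signature = (3, 1, 0)

Answer: (3, 1, 0)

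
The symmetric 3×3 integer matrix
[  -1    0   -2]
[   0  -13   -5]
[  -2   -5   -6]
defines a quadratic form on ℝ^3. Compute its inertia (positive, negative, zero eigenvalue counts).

step 0: pivot -1 → sign −
step 1: pivot -13 → sign −
step 2: pivot -1/13 → sign −
signature = (0, 3, 0)

Answer: (0, 3, 0)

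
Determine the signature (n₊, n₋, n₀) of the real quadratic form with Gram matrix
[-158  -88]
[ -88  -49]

Answer: (1, 1, 0)

Derivation:
step 0: pivot -158 → sign −
step 1: pivot 1/79 → sign +
signature = (1, 1, 0)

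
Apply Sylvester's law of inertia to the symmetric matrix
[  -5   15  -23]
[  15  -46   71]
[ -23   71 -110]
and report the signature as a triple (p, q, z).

Answer: (0, 3, 0)

Derivation:
step 0: pivot -5 → sign −
step 1: pivot -1 → sign −
step 2: pivot -1/5 → sign −
signature = (0, 3, 0)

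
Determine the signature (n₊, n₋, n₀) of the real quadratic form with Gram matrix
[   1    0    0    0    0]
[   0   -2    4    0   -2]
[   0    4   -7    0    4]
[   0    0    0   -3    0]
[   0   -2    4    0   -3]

step 0: pivot 1 → sign +
step 1: pivot -2 → sign −
step 2: pivot 1 → sign +
step 3: pivot -3 → sign −
step 4: pivot -1 → sign −
signature = (2, 3, 0)

Answer: (2, 3, 0)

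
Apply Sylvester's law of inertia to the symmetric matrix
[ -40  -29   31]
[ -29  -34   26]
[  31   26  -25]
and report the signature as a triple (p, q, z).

step 0: pivot -40 → sign −
step 1: pivot -519/40 → sign −
step 2: pivot -3/173 → sign −
signature = (0, 3, 0)

Answer: (0, 3, 0)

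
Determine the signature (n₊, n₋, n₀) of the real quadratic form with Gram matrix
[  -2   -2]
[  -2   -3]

step 0: pivot -2 → sign −
step 1: pivot -1 → sign −
signature = (0, 2, 0)

Answer: (0, 2, 0)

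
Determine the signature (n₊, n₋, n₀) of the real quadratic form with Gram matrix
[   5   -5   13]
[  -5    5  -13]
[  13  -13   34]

step 0: pivot 5 → sign +
step 1: pivot 1/5 → sign +
step 2: row/col 2 already zero → sign 0
signature = (2, 0, 1)

Answer: (2, 0, 1)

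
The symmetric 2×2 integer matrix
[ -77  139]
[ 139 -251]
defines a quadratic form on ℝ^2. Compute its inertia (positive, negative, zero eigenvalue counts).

step 0: pivot -77 → sign −
step 1: pivot -6/77 → sign −
signature = (0, 2, 0)

Answer: (0, 2, 0)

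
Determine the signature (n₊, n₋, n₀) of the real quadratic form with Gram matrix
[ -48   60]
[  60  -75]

step 0: pivot -48 → sign −
step 1: row/col 1 already zero → sign 0
signature = (0, 1, 1)

Answer: (0, 1, 1)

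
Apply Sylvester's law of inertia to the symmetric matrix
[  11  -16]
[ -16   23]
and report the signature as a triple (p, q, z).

step 0: pivot 11 → sign +
step 1: pivot -3/11 → sign −
signature = (1, 1, 0)

Answer: (1, 1, 0)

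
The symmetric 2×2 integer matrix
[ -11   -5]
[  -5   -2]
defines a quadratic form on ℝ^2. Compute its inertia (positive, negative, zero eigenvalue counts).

step 0: pivot -11 → sign −
step 1: pivot 3/11 → sign +
signature = (1, 1, 0)

Answer: (1, 1, 0)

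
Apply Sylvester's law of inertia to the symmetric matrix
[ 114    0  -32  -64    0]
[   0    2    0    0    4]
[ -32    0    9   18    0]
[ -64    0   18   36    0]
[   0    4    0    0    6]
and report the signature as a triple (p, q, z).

step 0: pivot 114 → sign +
step 1: pivot 2 → sign +
step 2: pivot 1/57 → sign +
step 3: pivot -2 → sign −
step 4: row/col 4 already zero → sign 0
signature = (3, 1, 1)

Answer: (3, 1, 1)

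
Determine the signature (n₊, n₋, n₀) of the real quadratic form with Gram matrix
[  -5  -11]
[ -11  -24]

Answer: (1, 1, 0)

Derivation:
step 0: pivot -5 → sign −
step 1: pivot 1/5 → sign +
signature = (1, 1, 0)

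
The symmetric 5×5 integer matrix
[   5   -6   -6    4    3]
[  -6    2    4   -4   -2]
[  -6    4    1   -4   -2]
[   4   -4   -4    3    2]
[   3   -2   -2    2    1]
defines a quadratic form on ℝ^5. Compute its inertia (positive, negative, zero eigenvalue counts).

step 0: pivot 5 → sign +
step 1: pivot -26/5 → sign −
step 2: pivot -55/13 → sign −
step 3: pivot -3/55 → sign −
step 4: row/col 4 already zero → sign 0
signature = (1, 3, 1)

Answer: (1, 3, 1)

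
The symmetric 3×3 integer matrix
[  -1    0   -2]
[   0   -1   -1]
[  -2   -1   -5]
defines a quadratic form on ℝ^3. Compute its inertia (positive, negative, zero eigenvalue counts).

step 0: pivot -1 → sign −
step 1: pivot -1 → sign −
step 2: row/col 2 already zero → sign 0
signature = (0, 2, 1)

Answer: (0, 2, 1)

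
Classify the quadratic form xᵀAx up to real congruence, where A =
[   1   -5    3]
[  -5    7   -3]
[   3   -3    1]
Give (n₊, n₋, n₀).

step 0: pivot 1 → sign +
step 1: pivot -18 → sign −
step 2: row/col 2 already zero → sign 0
signature = (1, 1, 1)

Answer: (1, 1, 1)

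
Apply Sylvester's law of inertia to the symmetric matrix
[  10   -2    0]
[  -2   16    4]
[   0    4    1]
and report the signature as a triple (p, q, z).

step 0: pivot 10 → sign +
step 1: pivot 78/5 → sign +
step 2: pivot -1/39 → sign −
signature = (2, 1, 0)

Answer: (2, 1, 0)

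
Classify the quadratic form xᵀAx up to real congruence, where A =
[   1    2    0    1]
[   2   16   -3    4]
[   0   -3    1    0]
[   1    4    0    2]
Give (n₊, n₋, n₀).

Answer: (3, 1, 0)

Derivation:
step 0: pivot 1 → sign +
step 1: pivot 12 → sign +
step 2: pivot 1/4 → sign +
step 3: pivot -1/3 → sign −
signature = (3, 1, 0)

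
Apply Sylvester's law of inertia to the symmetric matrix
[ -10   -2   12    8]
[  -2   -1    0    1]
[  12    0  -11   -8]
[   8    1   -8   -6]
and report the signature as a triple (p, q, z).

Answer: (1, 3, 0)

Derivation:
step 0: pivot -10 → sign −
step 1: pivot -3/5 → sign −
step 2: pivot 13 → sign +
step 3: pivot -3/13 → sign −
signature = (1, 3, 0)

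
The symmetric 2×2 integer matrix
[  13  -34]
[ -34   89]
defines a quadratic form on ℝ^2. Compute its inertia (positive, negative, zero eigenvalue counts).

Answer: (2, 0, 0)

Derivation:
step 0: pivot 13 → sign +
step 1: pivot 1/13 → sign +
signature = (2, 0, 0)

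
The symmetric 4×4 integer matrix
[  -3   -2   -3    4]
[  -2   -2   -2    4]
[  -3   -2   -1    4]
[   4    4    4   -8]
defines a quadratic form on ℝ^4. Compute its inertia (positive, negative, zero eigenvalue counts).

Answer: (1, 2, 1)

Derivation:
step 0: pivot -3 → sign −
step 1: pivot -2/3 → sign −
step 2: pivot 2 → sign +
step 3: row/col 3 already zero → sign 0
signature = (1, 2, 1)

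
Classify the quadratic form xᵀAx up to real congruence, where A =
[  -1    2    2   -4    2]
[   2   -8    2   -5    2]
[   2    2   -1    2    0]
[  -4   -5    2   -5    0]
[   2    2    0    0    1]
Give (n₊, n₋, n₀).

step 0: pivot -1 → sign −
step 1: pivot -4 → sign −
step 2: pivot 12 → sign +
step 3: pivot -15/16 → sign −
step 4: pivot -1/15 → sign −
signature = (1, 4, 0)

Answer: (1, 4, 0)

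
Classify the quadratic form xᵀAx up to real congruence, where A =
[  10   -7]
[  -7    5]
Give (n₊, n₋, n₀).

Answer: (2, 0, 0)

Derivation:
step 0: pivot 10 → sign +
step 1: pivot 1/10 → sign +
signature = (2, 0, 0)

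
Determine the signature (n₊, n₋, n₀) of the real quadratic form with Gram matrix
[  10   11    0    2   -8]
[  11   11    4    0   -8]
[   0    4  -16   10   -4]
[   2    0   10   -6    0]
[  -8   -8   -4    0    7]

step 0: pivot 10 → sign +
step 1: pivot -11/10 → sign −
step 2: pivot -16/11 → sign −
step 3: pivot 3/4 → sign +
step 4: pivot -1 → sign −
signature = (2, 3, 0)

Answer: (2, 3, 0)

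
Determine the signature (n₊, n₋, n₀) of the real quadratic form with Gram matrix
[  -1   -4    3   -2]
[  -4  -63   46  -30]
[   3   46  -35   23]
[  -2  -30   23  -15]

step 0: pivot -1 → sign −
step 1: pivot -47 → sign −
step 2: pivot -66/47 → sign −
step 3: pivot 3/22 → sign +
signature = (1, 3, 0)

Answer: (1, 3, 0)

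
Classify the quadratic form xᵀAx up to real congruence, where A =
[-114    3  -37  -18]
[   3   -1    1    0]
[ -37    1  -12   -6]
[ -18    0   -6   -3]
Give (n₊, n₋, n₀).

Answer: (1, 3, 0)

Derivation:
step 0: pivot -114 → sign −
step 1: pivot -35/38 → sign −
step 2: pivot 1/105 → sign +
step 3: pivot -3 → sign −
signature = (1, 3, 0)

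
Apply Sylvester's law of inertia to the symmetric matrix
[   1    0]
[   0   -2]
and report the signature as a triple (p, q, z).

step 0: pivot 1 → sign +
step 1: pivot -2 → sign −
signature = (1, 1, 0)

Answer: (1, 1, 0)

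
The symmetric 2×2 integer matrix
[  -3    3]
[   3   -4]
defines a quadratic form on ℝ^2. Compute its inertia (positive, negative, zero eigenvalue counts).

step 0: pivot -3 → sign −
step 1: pivot -1 → sign −
signature = (0, 2, 0)

Answer: (0, 2, 0)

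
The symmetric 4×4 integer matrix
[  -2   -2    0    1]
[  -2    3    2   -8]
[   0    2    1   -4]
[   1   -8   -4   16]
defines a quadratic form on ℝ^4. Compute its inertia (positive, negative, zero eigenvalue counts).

step 0: pivot -2 → sign −
step 1: pivot 5 → sign +
step 2: pivot 1/5 → sign +
step 3: pivot -1/2 → sign −
signature = (2, 2, 0)

Answer: (2, 2, 0)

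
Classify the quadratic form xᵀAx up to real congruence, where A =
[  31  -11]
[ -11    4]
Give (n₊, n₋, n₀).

Answer: (2, 0, 0)

Derivation:
step 0: pivot 31 → sign +
step 1: pivot 3/31 → sign +
signature = (2, 0, 0)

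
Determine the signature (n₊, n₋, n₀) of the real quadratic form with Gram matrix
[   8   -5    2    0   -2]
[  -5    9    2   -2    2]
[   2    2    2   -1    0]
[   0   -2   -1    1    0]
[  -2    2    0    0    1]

step 0: pivot 8 → sign +
step 1: pivot 47/8 → sign +
step 2: pivot -14/47 → sign −
step 3: pivot 5/14 → sign +
step 4: pivot 1/5 → sign +
signature = (4, 1, 0)

Answer: (4, 1, 0)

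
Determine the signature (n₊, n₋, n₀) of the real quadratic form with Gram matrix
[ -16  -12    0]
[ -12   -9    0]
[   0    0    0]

Answer: (0, 1, 2)

Derivation:
step 0: pivot -16 → sign −
step 1: row/col 1 already zero → sign 0
step 2: row/col 2 already zero → sign 0
signature = (0, 1, 2)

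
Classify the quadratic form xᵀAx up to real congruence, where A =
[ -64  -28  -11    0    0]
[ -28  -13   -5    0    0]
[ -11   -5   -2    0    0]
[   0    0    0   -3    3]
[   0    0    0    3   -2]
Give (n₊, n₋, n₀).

step 0: pivot -64 → sign −
step 1: pivot -3/4 → sign −
step 2: pivot -1/16 → sign −
step 3: pivot -3 → sign −
step 4: pivot 1 → sign +
signature = (1, 4, 0)

Answer: (1, 4, 0)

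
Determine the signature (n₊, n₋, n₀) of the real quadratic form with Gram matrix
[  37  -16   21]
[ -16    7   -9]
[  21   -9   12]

Answer: (2, 0, 1)

Derivation:
step 0: pivot 37 → sign +
step 1: pivot 3/37 → sign +
step 2: row/col 2 already zero → sign 0
signature = (2, 0, 1)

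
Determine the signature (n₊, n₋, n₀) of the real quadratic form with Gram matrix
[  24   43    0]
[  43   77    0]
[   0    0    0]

step 0: pivot 24 → sign +
step 1: pivot -1/24 → sign −
step 2: row/col 2 already zero → sign 0
signature = (1, 1, 1)

Answer: (1, 1, 1)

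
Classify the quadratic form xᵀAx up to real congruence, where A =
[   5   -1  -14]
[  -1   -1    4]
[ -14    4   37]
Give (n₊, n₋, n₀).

Answer: (1, 2, 0)

Derivation:
step 0: pivot 5 → sign +
step 1: pivot -6/5 → sign −
step 2: pivot -1 → sign −
signature = (1, 2, 0)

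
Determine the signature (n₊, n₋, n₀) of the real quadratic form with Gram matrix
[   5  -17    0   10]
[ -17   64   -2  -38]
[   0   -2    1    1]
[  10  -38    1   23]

Answer: (4, 0, 0)

Derivation:
step 0: pivot 5 → sign +
step 1: pivot 31/5 → sign +
step 2: pivot 11/31 → sign +
step 3: pivot 2/11 → sign +
signature = (4, 0, 0)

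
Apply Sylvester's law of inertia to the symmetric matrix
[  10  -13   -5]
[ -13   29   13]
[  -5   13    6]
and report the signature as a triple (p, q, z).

step 0: pivot 10 → sign +
step 1: pivot 121/10 → sign +
step 2: pivot 1/121 → sign +
signature = (3, 0, 0)

Answer: (3, 0, 0)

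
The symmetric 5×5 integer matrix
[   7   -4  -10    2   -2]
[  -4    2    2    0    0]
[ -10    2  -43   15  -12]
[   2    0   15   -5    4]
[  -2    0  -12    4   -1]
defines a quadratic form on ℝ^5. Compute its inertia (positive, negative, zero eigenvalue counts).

step 0: pivot 7 → sign +
step 1: pivot -2/7 → sign −
step 2: pivot -9 → sign −
step 3: pivot 3 → sign +
step 4: row/col 4 already zero → sign 0
signature = (2, 2, 1)

Answer: (2, 2, 1)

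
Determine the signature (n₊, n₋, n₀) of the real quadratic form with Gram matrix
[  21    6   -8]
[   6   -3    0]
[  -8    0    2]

step 0: pivot 21 → sign +
step 1: pivot -33/7 → sign −
step 2: pivot 2/33 → sign +
signature = (2, 1, 0)

Answer: (2, 1, 0)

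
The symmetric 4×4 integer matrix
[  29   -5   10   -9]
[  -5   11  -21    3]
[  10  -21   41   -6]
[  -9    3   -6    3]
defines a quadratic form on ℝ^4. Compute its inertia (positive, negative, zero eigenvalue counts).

step 0: pivot 29 → sign +
step 1: pivot 294/29 → sign +
step 2: pivot 265/294 → sign +
step 3: pivot -6/265 → sign −
signature = (3, 1, 0)

Answer: (3, 1, 0)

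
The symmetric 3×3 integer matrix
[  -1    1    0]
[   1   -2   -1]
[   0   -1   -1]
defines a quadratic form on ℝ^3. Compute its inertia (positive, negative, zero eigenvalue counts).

step 0: pivot -1 → sign −
step 1: pivot -1 → sign −
step 2: row/col 2 already zero → sign 0
signature = (0, 2, 1)

Answer: (0, 2, 1)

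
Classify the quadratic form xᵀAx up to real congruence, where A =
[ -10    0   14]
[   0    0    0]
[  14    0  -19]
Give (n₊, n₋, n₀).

Answer: (1, 1, 1)

Derivation:
step 0: pivot -10 → sign −
step 1: pivot 3/5 → sign +
step 2: row/col 2 already zero → sign 0
signature = (1, 1, 1)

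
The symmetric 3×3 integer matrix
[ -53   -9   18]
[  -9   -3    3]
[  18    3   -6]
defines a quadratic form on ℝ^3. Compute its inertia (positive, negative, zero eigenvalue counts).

step 0: pivot -53 → sign −
step 1: pivot -78/53 → sign −
step 2: pivot 3/26 → sign +
signature = (1, 2, 0)

Answer: (1, 2, 0)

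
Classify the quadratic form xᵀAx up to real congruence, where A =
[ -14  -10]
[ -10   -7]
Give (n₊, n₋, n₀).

step 0: pivot -14 → sign −
step 1: pivot 1/7 → sign +
signature = (1, 1, 0)

Answer: (1, 1, 0)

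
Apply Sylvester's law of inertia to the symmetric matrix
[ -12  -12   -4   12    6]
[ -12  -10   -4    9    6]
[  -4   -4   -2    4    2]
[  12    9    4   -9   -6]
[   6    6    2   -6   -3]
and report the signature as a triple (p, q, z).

step 0: pivot -12 → sign −
step 1: pivot 2 → sign +
step 2: pivot -2/3 → sign −
step 3: pivot -3/2 → sign −
step 4: row/col 4 already zero → sign 0
signature = (1, 3, 1)

Answer: (1, 3, 1)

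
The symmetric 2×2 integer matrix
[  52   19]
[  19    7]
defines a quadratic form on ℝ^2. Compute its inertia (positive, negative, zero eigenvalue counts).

Answer: (2, 0, 0)

Derivation:
step 0: pivot 52 → sign +
step 1: pivot 3/52 → sign +
signature = (2, 0, 0)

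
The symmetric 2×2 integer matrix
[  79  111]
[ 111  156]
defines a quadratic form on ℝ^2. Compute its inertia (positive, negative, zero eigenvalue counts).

Answer: (2, 0, 0)

Derivation:
step 0: pivot 79 → sign +
step 1: pivot 3/79 → sign +
signature = (2, 0, 0)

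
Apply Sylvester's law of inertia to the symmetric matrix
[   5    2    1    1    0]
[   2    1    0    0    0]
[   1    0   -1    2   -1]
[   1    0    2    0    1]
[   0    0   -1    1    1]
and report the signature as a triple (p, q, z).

Answer: (3, 2, 0)

Derivation:
step 0: pivot 5 → sign +
step 1: pivot 1/5 → sign +
step 2: pivot -2 → sign −
step 3: pivot -1/2 → sign −
step 4: pivot 2 → sign +
signature = (3, 2, 0)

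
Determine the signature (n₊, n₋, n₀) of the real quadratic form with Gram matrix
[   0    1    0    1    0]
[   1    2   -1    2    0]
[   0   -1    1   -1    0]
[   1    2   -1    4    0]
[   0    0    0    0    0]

Answer: (3, 1, 1)

Derivation:
step 0: pivot 2 → sign +
step 1: pivot -1/2 → sign −
step 2: pivot 1 → sign +
step 3: pivot 2 → sign +
step 4: row/col 4 already zero → sign 0
signature = (3, 1, 1)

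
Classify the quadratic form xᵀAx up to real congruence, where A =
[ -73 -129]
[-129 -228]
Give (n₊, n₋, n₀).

step 0: pivot -73 → sign −
step 1: pivot -3/73 → sign −
signature = (0, 2, 0)

Answer: (0, 2, 0)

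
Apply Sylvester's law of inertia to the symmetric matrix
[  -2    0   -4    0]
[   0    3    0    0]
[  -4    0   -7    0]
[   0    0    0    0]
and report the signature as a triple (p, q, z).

Answer: (2, 1, 1)

Derivation:
step 0: pivot -2 → sign −
step 1: pivot 3 → sign +
step 2: pivot 1 → sign +
step 3: row/col 3 already zero → sign 0
signature = (2, 1, 1)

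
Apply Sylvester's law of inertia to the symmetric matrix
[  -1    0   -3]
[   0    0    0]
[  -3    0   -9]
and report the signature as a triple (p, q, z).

Answer: (0, 1, 2)

Derivation:
step 0: pivot -1 → sign −
step 1: row/col 1 already zero → sign 0
step 2: row/col 2 already zero → sign 0
signature = (0, 1, 2)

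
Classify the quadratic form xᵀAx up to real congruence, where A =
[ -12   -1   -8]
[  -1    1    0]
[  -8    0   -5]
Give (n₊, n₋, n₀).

step 0: pivot -12 → sign −
step 1: pivot 13/12 → sign +
step 2: pivot -1/13 → sign −
signature = (1, 2, 0)

Answer: (1, 2, 0)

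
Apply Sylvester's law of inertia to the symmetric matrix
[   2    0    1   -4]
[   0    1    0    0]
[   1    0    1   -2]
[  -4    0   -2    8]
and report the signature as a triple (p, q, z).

step 0: pivot 2 → sign +
step 1: pivot 1 → sign +
step 2: pivot 1/2 → sign +
step 3: row/col 3 already zero → sign 0
signature = (3, 0, 1)

Answer: (3, 0, 1)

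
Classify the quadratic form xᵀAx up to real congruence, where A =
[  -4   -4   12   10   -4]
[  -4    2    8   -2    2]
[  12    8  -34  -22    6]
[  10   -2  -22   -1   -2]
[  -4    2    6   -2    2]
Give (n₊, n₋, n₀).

Answer: (2, 2, 1)

Derivation:
step 0: pivot -4 → sign −
step 1: pivot 6 → sign +
step 2: pivot -2/3 → sign −
step 3: pivot 6 → sign +
step 4: row/col 4 already zero → sign 0
signature = (2, 2, 1)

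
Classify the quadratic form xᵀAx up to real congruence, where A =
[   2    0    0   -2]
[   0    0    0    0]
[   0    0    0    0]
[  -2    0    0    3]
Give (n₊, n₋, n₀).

Answer: (2, 0, 2)

Derivation:
step 0: pivot 2 → sign +
step 1: pivot 1 → sign +
step 2: row/col 2 already zero → sign 0
step 3: row/col 3 already zero → sign 0
signature = (2, 0, 2)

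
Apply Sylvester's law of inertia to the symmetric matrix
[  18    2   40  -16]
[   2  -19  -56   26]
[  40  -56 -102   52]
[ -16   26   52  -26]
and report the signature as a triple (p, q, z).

step 0: pivot 18 → sign +
step 1: pivot -173/9 → sign −
step 2: pivot -142/173 → sign −
step 3: pivot -2/71 → sign −
signature = (1, 3, 0)

Answer: (1, 3, 0)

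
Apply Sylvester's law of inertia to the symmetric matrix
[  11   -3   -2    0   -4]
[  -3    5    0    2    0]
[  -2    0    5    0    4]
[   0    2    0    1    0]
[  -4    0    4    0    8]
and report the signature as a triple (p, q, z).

step 0: pivot 11 → sign +
step 1: pivot 46/11 → sign +
step 2: pivot 105/23 → sign +
step 3: pivot 1/35 → sign +
step 4: row/col 4 already zero → sign 0
signature = (4, 0, 1)

Answer: (4, 0, 1)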